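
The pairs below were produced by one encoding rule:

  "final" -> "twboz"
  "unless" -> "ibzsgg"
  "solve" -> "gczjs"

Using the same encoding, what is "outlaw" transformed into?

Each letter is shifted forward by 14 in the alphabet (a Caesar shift of +14).
On outlaw: o+14=c, u+14=i, t+14=h, l+14=z, a+14=o, w+14=k.

cihzok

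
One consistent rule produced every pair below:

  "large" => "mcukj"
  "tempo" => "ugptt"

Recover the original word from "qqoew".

polar

In large: l→m is +1, a→c is +2, r→u is +3, g→k is +4 — the shift increases by 1 each position. The shift increases by 1 at each position, starting from +1: 1, 2, 3, ….
Decoding qqoew: q−1=p, q−2=o, o−3=l, e−4=a, w−5=r.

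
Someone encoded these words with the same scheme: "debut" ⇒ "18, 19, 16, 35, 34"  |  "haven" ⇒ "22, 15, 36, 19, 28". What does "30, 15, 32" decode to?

d is letter #4 and maps to 18: an offset of 14. The number is (letter's place in the alphabet, a=1) + 14.
Decoding 30, 15, 32: 30→(30−14)÷1=16=p, 15→(15−14)÷1=1=a, 32→(32−14)÷1=18=r.

par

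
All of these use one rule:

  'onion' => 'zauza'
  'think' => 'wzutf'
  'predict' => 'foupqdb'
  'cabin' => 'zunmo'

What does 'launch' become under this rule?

Read the word backwards and shift each letter +12.
For launch: reverse → hcnual; then shift: h+12=t, c+12=o, n+12=z, u+12=g, a+12=m, l+12=x.

tozgmx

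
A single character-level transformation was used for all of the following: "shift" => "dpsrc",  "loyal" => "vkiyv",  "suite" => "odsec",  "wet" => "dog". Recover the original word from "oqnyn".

dodge

The output letters match the input read backwards, each shifted +10: shift reversed is tfihs. Two steps: reverse the string, then apply a Caesar shift of +10.
Decoding oqnyn: shift back: o−10=e, q−10=g, n−10=d, y−10=o, n−10=d → egdod; then reverse → dodge.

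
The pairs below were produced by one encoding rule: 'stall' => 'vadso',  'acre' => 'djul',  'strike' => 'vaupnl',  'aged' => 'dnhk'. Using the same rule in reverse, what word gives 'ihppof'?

family

Shifts by position in stall: pos 0: s→v (+3), pos 1: t→a (+7), pos 2: a→d (+3), pos 3: l→s (+7) — repeating every 2. A repeating key of period 2 is used — shifts +3, +7 over and over.
Decoding ihppof: i−3=f, h−7=a, p−3=m, p−7=i, o−3=l, f−7=y.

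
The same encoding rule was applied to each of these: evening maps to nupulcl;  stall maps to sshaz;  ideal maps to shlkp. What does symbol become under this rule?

The output letters match the input read backwards, each shifted +7: evening reversed is gnineve. Two steps: reverse the string, then apply a Caesar shift of +7.
On symbol: reverse → lobmys; then shift: l+7=s, o+7=v, b+7=i, m+7=t, y+7=f, s+7=z.

svitfz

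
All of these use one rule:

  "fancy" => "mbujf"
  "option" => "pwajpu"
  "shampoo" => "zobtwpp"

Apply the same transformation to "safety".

zbmfaf

Two shifts are in play — +1 for a/e/i/o/u, +7 for every other letter.
On safety: s(cons)+7=z, a(vowel)+1=b, f(cons)+7=m, e(vowel)+1=f, t(cons)+7=a, y(cons)+7=f.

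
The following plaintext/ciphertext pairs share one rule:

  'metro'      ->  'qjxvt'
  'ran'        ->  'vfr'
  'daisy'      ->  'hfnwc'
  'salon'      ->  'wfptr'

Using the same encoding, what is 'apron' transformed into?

The shift depends on letter class: consonant m→q is +4, but vowel e→j is +5. Vowels shift forward by 5 and consonants shift forward by 4.
On apron: a(vowel)+5=f, p(cons)+4=t, r(cons)+4=v, o(vowel)+5=t, n(cons)+4=r.

ftvtr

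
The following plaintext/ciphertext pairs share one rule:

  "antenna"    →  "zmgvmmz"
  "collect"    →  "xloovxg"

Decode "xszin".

Each pair mirrors across the alphabet (a↔z, n↔m, t↔g): positions sum to 25. Letters are reflected about the middle of the alphabet (position → 25−position): Atbash.
Decoding xszin: x↔c, s↔h, z↔a, i↔r, n↔m.

charm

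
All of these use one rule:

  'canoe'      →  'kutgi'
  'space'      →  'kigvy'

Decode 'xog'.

Read the word backwards and shift each letter +6.
Decoding xog: shift back: x−6=r, o−6=i, g−6=a → ria; then reverse → air.

air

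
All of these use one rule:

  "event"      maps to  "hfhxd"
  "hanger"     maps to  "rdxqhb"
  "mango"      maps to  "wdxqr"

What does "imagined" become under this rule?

lwdqlxhn

The shift depends on letter class: consonant v→f is +10, but vowel e→h is +3. Two shifts are in play — +3 for a/e/i/o/u, +10 for every other letter.
For imagined: i(vowel)+3=l, m(cons)+10=w, a(vowel)+3=d, g(cons)+10=q, i(vowel)+3=l, n(cons)+10=x, e(vowel)+3=h, d(cons)+10=n.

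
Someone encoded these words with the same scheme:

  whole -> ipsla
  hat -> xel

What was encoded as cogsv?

rocky

The output letters match the input read backwards, each shifted +4: whole reversed is elohw. The word is reversed, then every letter is shifted forward by 4.
Decoding cogsv: shift back: c−4=y, o−4=k, g−4=c, s−4=o, v−4=r → ykcor; then reverse → rocky.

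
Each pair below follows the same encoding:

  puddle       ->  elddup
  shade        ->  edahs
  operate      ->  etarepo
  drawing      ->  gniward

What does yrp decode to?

The word is simply reversed.
Undoing it on yrp: then reverse → pry.

pry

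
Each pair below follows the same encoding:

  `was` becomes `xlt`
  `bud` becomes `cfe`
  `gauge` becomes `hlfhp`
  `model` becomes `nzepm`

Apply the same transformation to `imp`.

tnq

The shift depends on letter class: consonant w→x is +1, but vowel a→l is +11. The rule splits by letter class: vowels +11, consonants +1.
On imp: i(vowel)+11=t, m(cons)+1=n, p(cons)+1=q.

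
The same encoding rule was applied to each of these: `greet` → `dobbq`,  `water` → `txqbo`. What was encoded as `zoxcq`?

craft

Compare letters: g→d is +23, r→o is +23, e→b is +23 — a constant shift. This is a Caesar cipher with shift 23.
Reversing it on zoxcq: z−23=c, o−23=r, x−23=a, c−23=f, q−23=t.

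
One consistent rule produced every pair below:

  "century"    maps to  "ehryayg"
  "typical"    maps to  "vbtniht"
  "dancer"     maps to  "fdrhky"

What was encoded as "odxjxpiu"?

In century: c→e is +2, e→h is +3, n→r is +4, t→y is +5 — the shift increases by 1 each position. Each letter shifts forward by (position + 2), i.e. 2, 3, 4, … — the shift grows by one for each successive letter.
Undoing it on odxjxpiu: o−2=m, d−3=a, x−4=t, j−5=e, x−6=r, p−7=i, i−8=a, u−9=l.

material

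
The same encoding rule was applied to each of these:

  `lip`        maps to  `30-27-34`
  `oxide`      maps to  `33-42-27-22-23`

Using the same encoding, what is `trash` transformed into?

The number is (letter's place in the alphabet, a=1) + 18.
For trash: t=20→38, r=18→36, a=1→19, s=19→37, h=8→26.

38-36-19-37-26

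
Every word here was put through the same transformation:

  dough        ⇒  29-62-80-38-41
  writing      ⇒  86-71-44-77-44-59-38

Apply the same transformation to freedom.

d(#4)→29 and o(#15)→62: differences scale by 3, so n = 3·pos + 17. Each letter becomes 3×(its alphabet position, a=1..z=26) + 17.
Applying it to freedom: f=6→35, r=18→71, e=5→32, e=5→32, d=4→29, o=15→62, m=13→56.

35-71-32-32-29-62-56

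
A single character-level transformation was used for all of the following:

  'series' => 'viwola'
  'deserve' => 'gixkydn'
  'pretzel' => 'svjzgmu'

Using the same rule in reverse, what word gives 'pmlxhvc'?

migrant

In series: s→v is +3, e→i is +4, r→w is +5, i→o is +6 — the shift increases by 1 each position. Letter i (0-indexed) is shifted by i+3, so successive shifts are 3, 4, 5, ….
Decoding pmlxhvc: p−3=m, m−4=i, l−5=g, x−6=r, h−7=a, v−8=n, c−9=t.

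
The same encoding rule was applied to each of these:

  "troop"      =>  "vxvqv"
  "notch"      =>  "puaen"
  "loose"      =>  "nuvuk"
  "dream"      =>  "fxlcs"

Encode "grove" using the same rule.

Shifts by position in troop: pos 0: t→v (+2), pos 1: r→x (+6), pos 2: o→v (+7), pos 3: o→q (+2), pos 4: p→v (+6) — repeating every 3. A repeating key of period 3 is used — shifts +2, +6, +7 over and over.
For grove: g+2=i, r+6=x, o+7=v, v+2=x, e+6=k.

ixvxk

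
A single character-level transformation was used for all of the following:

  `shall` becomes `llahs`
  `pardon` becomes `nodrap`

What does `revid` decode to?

diver

The output letters match the input read backwards: shall reversed is llahs. It's just the letters in reverse order.
Reversing it on revid: then reverse → diver.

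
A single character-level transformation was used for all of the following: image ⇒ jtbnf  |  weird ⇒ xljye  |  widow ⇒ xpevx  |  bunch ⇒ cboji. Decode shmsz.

rally

Shifts by position in image: pos 0: i→j (+1), pos 1: m→t (+7), pos 2: a→b (+1), pos 3: g→n (+7) — repeating every 2. A repeating key of period 2 is used — shifts +1, +7 over and over.
Reversing it on shmsz: s−1=r, h−7=a, m−1=l, s−7=l, z−1=y.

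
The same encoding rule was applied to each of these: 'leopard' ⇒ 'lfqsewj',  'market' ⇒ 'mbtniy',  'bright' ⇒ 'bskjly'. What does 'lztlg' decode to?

The shift increases by 1 at each position, starting from +0: 0, 1, 2, ….
Decoding lztlg: l−0=l, z−1=y, t−2=r, l−3=i, g−4=c.

lyric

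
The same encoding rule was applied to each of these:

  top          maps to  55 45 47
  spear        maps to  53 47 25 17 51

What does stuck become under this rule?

53 55 57 21 37

t(#20)→55 and o(#15)→45: differences scale by 2, so n = 2·pos + 15. The formula is n = 2×(alphabet index, a=1) + 15.
On stuck: s=19→53, t=20→55, u=21→57, c=3→21, k=11→37.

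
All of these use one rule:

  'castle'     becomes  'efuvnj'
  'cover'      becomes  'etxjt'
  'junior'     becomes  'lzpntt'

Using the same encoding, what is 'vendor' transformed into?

The shift depends on letter class: consonant c→e is +2, but vowel a→f is +5. Two shifts are in play — +5 for a/e/i/o/u, +2 for every other letter.
Applying it to vendor: v(cons)+2=x, e(vowel)+5=j, n(cons)+2=p, d(cons)+2=f, o(vowel)+5=t, r(cons)+2=t.

xjpftt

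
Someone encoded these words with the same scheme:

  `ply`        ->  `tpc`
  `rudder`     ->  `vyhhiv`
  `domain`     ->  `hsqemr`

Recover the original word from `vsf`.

Compare letters: p→t is +4, l→p is +4, y→c is +4 — a constant shift. This is a Caesar cipher with shift 4.
Undoing it on vsf: v−4=r, s−4=o, f−4=b.

rob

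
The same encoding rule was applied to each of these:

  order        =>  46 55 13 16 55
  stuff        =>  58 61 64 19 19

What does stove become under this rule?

o(#15)→46 and r(#18)→55: differences scale by 3, so n = 3·pos + 1. Each letter becomes 3×(its alphabet position, a=1..z=26) + 1.
For stove: s=19→58, t=20→61, o=15→46, v=22→67, e=5→16.

58 61 46 67 16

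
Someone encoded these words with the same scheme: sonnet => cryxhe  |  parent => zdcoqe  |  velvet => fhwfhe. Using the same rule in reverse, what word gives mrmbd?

Shifts by position in sonnet: pos 0: s→c (+10), pos 1: o→r (+3), pos 2: n→y (+11), pos 3: n→x (+10), pos 4: e→h (+3), pos 5: t→e (+11) — repeating every 3. A repeating key of period 3 is used — shifts +10, +3, +11 over and over.
Undoing it on mrmbd: m−10=c, r−3=o, m−11=b, b−10=r, d−3=a.

cobra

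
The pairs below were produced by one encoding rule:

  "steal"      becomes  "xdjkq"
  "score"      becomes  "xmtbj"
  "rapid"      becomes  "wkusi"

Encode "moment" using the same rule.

Shifts by position in steal: pos 0: s→x (+5), pos 1: t→d (+10), pos 2: e→j (+5), pos 3: a→k (+10) — repeating every 2. The shifts repeat in a cycle of length 2: positions 0,1,… shift by +5, +10, then the pattern repeats.
On moment: m+5=r, o+10=y, m+5=r, e+10=o, n+5=s, t+10=d.

ryrosd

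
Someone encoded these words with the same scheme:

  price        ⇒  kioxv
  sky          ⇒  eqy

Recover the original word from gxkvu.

The output letters match the input read backwards, each shifted +6: price reversed is ecirp. Two steps: reverse the string, then apply a Caesar shift of +6.
Undoing it on gxkvu: shift back: g−6=a, x−6=r, k−6=e, v−6=p, u−6=o → arepo; then reverse → opera.

opera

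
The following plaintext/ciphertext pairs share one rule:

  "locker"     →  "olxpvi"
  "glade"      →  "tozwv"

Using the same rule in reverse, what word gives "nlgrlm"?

motion

Letters are reflected about the middle of the alphabet (position → 25−position): Atbash.
Reversing it on nlgrlm: n↔m, l↔o, g↔t, r↔i, l↔o, m↔n.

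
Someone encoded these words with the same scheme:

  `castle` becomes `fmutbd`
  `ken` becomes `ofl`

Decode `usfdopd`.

The output letters match the input read backwards, each shifted +1: castle reversed is eltsac. Two steps: reverse the string, then apply a Caesar shift of +1.
Decoding usfdopd: shift back: u−1=t, s−1=r, f−1=e, d−1=c, o−1=n, p−1=o, d−1=c → trecnoc; then reverse → concert.

concert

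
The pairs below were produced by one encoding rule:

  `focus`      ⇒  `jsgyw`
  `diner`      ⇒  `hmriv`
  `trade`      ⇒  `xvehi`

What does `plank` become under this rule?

Compare letters: f→j is +4, o→s is +4, c→g is +4 — a constant shift. Each letter is shifted forward by 4 in the alphabet (a Caesar shift of +4).
Applying it to plank: p+4=t, l+4=p, a+4=e, n+4=r, k+4=o.

tpero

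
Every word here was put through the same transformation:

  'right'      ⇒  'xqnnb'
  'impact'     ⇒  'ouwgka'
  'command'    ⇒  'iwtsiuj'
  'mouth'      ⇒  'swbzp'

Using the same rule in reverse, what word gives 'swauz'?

A repeating key of period 3 is used — shifts +6, +8, +7 over and over.
Reversing it on swauz: s−6=m, w−8=o, a−7=t, u−6=o, z−8=r.

motor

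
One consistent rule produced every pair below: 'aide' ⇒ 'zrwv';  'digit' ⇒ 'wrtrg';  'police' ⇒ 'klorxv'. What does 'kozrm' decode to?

plain

Each pair mirrors across the alphabet (a↔z, i↔r, d↔w): positions sum to 25. Each letter is replaced by its mirror in the alphabet: a↔z, b↔y, c↔x, and so on (the Atbash cipher).
Undoing it on kozrm: k↔p, o↔l, z↔a, r↔i, m↔n.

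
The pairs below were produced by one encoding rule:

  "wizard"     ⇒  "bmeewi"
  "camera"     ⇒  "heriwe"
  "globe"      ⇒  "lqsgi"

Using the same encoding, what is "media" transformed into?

riime

The shift depends on letter class: consonant w→b is +5, but vowel i→m is +4. Two shifts are in play — +4 for a/e/i/o/u, +5 for every other letter.
For media: m(cons)+5=r, e(vowel)+4=i, d(cons)+5=i, i(vowel)+4=m, a(vowel)+4=e.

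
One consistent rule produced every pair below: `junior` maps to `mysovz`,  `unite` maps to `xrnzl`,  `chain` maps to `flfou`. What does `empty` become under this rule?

hquzf

In junior: j→m is +3, u→y is +4, n→s is +5, i→o is +6 — the shift increases by 1 each position. The shift increases by 1 at each position, starting from +3: 3, 4, 5, ….
For empty: e+3=h, m+4=q, p+5=u, t+6=z, y+7=f.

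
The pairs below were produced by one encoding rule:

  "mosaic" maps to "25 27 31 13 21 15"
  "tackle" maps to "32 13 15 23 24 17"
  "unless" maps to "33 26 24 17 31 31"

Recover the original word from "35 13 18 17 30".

m is letter #13 and maps to 25: an offset of 12. Letters become their 1-based position plus 12 (so a→13, b→14, …).
Decoding 35 13 18 17 30: 35→(35−12)÷1=23=w, 13→(13−12)÷1=1=a, 18→(18−12)÷1=6=f, 17→(17−12)÷1=5=e, 30→(30−12)÷1=18=r.

wafer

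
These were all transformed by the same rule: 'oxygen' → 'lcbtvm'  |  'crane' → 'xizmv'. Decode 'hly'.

sob

Each pair mirrors across the alphabet (o↔l, x↔c, y↔b): positions sum to 25. Each letter is replaced by its mirror in the alphabet: a↔z, b↔y, c↔x, and so on (the Atbash cipher).
Undoing it on hly: h↔s, l↔o, y↔b.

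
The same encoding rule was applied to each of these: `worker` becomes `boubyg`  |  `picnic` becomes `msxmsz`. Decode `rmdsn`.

ditch

Two steps: reverse the string, then apply a Caesar shift of +10.
Decoding rmdsn: shift back: r−10=h, m−10=c, d−10=t, s−10=i, n−10=d → hctid; then reverse → ditch.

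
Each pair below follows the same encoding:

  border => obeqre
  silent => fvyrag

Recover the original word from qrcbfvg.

deposit

Compare letters: b→o is +13, o→b is +13, r→e is +13 — a constant shift. This is a Caesar cipher with shift 13.
Decoding qrcbfvg: q−13=d, r−13=e, c−13=p, b−13=o, f−13=s, v−13=i, g−13=t.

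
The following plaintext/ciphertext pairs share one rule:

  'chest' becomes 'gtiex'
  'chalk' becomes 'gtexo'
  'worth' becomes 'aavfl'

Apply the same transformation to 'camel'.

gmqqp

It's a Vigenère-style cipher with numeric key [4,12]: position i shifts by key[i mod 2].
On camel: c+4=g, a+12=m, m+4=q, e+12=q, l+4=p.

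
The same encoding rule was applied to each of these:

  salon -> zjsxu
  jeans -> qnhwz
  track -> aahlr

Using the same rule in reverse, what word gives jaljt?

Shifts by position in salon: pos 0: s→z (+7), pos 1: a→j (+9), pos 2: l→s (+7), pos 3: o→x (+9) — repeating every 2. The shifts repeat in a cycle of length 2: positions 0,1,… shift by +7, +9, then the pattern repeats.
Undoing it on jaljt: j−7=c, a−9=r, l−7=e, j−9=a, t−7=m.

cream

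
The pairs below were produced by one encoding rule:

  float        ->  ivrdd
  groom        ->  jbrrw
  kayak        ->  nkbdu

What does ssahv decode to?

pixel

It's a Vigenère-style cipher with numeric key [3,10,3]: position i shifts by key[i mod 3].
Undoing it on ssahv: s−3=p, s−10=i, a−3=x, h−3=e, v−10=l.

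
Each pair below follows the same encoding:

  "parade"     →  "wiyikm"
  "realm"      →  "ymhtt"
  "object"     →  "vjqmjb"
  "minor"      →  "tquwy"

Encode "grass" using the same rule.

It's a Vigenère-style cipher with numeric key [7,8]: position i shifts by key[i mod 2].
Applying it to grass: g+7=n, r+8=z, a+7=h, s+8=a, s+7=z.

nzhaz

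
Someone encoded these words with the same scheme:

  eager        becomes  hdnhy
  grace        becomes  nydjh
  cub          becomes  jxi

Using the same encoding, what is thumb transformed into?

The shift depends on letter class: consonant g→n is +7, but vowel e→h is +3. Two shifts are in play — +3 for a/e/i/o/u, +7 for every other letter.
On thumb: t(cons)+7=a, h(cons)+7=o, u(vowel)+3=x, m(cons)+7=t, b(cons)+7=i.

aoxti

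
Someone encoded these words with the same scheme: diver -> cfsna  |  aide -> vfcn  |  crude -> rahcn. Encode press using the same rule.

This is an affine cipher: with a=0,…,z=25, each position x becomes (11x+21) mod 26.
On press: p(15)→11·15+21≡4=e; r(17)→11·17+21≡0=a; e(4)→11·4+21≡13=n; s(18)→11·18+21≡11=l; s(18)→11·18+21≡11=l (all mod 26).

eanll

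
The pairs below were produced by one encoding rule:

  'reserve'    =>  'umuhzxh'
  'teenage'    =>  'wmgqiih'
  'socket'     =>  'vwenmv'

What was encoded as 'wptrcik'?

through

The shifts repeat in a cycle of length 3: positions 0,1,… shift by +3, +8, +2, then the pattern repeats.
Reversing it on wptrcik: w−3=t, p−8=h, t−2=r, r−3=o, c−8=u, i−2=g, k−3=h.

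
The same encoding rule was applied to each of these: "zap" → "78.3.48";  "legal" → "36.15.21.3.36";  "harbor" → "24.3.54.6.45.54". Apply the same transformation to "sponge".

With a=1..z=26, the number is 3·pos.
On sponge: s=19→57, p=16→48, o=15→45, n=14→42, g=7→21, e=5→15.

57.48.45.42.21.15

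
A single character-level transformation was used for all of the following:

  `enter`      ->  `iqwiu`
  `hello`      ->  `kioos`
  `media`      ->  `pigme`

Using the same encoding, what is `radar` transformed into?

The shift depends on letter class: consonant n→q is +3, but vowel e→i is +4. Vowels shift forward by 4 and consonants shift forward by 3.
For radar: r(cons)+3=u, a(vowel)+4=e, d(cons)+3=g, a(vowel)+4=e, r(cons)+3=u.

uegeu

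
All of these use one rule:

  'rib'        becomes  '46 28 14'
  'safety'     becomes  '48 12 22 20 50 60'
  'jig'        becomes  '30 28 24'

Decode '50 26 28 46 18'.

r(#18)→46 and i(#9)→28: differences scale by 2, so n = 2·pos + 10. Each letter becomes 2×(its alphabet position, a=1..z=26) + 10.
Reversing it on 50 26 28 46 18: 50→(50−10)÷2=20=t, 26→(26−10)÷2=8=h, 28→(28−10)÷2=9=i, 46→(46−10)÷2=18=r, 18→(18−10)÷2=4=d.

third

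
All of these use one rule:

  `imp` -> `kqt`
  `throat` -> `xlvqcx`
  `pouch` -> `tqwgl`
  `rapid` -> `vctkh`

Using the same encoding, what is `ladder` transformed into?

The shift depends on letter class: consonant m→q is +4, but vowel i→k is +2. Vowels shift forward by 2 and consonants shift forward by 4.
On ladder: l(cons)+4=p, a(vowel)+2=c, d(cons)+4=h, d(cons)+4=h, e(vowel)+2=g, r(cons)+4=v.

pchhgv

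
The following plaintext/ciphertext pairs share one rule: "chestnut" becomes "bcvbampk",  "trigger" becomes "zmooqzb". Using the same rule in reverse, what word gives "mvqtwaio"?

gasoline

The output letters match the input read backwards, each shifted +8: chestnut reversed is tuntsehc. Two steps: reverse the string, then apply a Caesar shift of +8.
Undoing it on mvqtwaio: shift back: m−8=e, v−8=n, q−8=i, t−8=l, w−8=o, a−8=s, i−8=a, o−8=g → enilosag; then reverse → gasoline.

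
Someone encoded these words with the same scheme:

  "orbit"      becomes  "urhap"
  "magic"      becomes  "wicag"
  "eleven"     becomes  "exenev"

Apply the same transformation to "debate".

fehipe

This is an affine cipher: with a=0,…,z=25, each position x becomes (25x+8) mod 26.
On debate: d(3)→25·3+8≡5=f; e(4)→25·4+8≡4=e; b(1)→25·1+8≡7=h; a(0)→25·0+8≡8=i; t(19)→25·19+8≡15=p; e(4)→25·4+8≡4=e (all mod 26).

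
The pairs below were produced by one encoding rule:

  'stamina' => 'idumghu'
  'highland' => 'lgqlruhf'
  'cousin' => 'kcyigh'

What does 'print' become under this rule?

xnghd

s(18)→i(8) and t(19)→d(3) fit y≡21x+20 (mod 26); the inverse of 21 mod 26 is 5. This is an affine cipher: with a=0,…,z=25, each position x becomes (21x+20) mod 26.
On print: p(15)→21·15+20≡23=x; r(17)→21·17+20≡13=n; i(8)→21·8+20≡6=g; n(13)→21·13+20≡7=h; t(19)→21·19+20≡3=d (all mod 26).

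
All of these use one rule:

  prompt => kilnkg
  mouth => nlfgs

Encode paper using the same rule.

kzkvi

Letters are reflected about the middle of the alphabet (position → 25−position): Atbash.
For paper: p↔k, a↔z, p↔k, e↔v, r↔i.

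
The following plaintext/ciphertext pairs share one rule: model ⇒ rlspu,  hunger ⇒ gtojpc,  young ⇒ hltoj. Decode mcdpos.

friend

m(12)→r(17) and o(14)→l(11) fit y≡23x+1 (mod 26); the inverse of 23 mod 26 is 17. Each letter's alphabet position (a=0..z=25) is mapped through 23·x+1 mod 26 — an affine cipher.
Reversing it on mcdpos: m(12)→17·(12−1)≡5=f; c(2)→17·(2−1)≡17=r; d(3)→17·(3−1)≡8=i; p(15)→17·(15−1)≡4=e; o(14)→17·(14−1)≡13=n; s(18)→17·(18−1)≡3=d (all mod 26).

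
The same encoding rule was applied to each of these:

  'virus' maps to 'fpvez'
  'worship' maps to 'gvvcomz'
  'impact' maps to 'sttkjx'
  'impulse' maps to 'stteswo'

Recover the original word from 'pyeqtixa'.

fragment

Shifts by position in virus: pos 0: v→f (+10), pos 1: i→p (+7), pos 2: r→v (+4), pos 3: u→e (+10), pos 4: s→z (+7) — repeating every 3. It's a Vigenère-style cipher with numeric key [10,7,4]: position i shifts by key[i mod 3].
Undoing it on pyeqtixa: p−10=f, y−7=r, e−4=a, q−10=g, t−7=m, i−4=e, x−10=n, a−7=t.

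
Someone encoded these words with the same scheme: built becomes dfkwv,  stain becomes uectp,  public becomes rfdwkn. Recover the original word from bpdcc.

zebra

Shifts by position in built: pos 0: b→d (+2), pos 1: u→f (+11), pos 2: i→k (+2), pos 3: l→w (+11) — repeating every 2. It's a Vigenère-style cipher with numeric key [2,11]: position i shifts by key[i mod 2].
Decoding bpdcc: b−2=z, p−11=e, d−2=b, c−11=r, c−2=a.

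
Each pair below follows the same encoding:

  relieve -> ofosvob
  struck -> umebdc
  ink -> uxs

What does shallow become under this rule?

gyvvkrc

The output letters match the input read backwards, each shifted +10: relieve reversed is eveiler. Read the word backwards and shift each letter +10.
On shallow: reverse → wollahs; then shift: w+10=g, o+10=y, l+10=v, l+10=v, a+10=k, h+10=r, s+10=c.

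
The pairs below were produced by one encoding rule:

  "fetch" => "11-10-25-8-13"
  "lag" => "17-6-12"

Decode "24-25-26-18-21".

f is letter #6 and maps to 11: an offset of 5. The number is (letter's place in the alphabet, a=1) + 5.
Reversing it on 24-25-26-18-21: 24→(24−5)÷1=19=s, 25→(25−5)÷1=20=t, 26→(26−5)÷1=21=u, 18→(18−5)÷1=13=m, 21→(21−5)÷1=16=p.

stump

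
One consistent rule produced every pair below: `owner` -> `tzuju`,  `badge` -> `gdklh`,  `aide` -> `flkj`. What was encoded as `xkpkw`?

Shifts by position in owner: pos 0: o→t (+5), pos 1: w→z (+3), pos 2: n→u (+7), pos 3: e→j (+5), pos 4: r→u (+3) — repeating every 3. It's a Vigenère-style cipher with numeric key [5,3,7]: position i shifts by key[i mod 3].
Reversing it on xkpkw: x−5=s, k−3=h, p−7=i, k−5=f, w−3=t.

shift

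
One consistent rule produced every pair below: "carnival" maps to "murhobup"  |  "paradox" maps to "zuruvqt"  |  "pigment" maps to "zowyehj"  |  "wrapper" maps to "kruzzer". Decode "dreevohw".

breeding

c(2)→m(12) and a(0)→u(20) fit y≡9x+20 (mod 26); the inverse of 9 mod 26 is 3. Each letter's alphabet position (a=0..z=25) is mapped through 9·x+20 mod 26 — an affine cipher.
Reversing it on dreevohw: d(3)→3·(3−20)≡1=b; r(17)→3·(17−20)≡17=r; e(4)→3·(4−20)≡4=e; e(4)→3·(4−20)≡4=e; v(21)→3·(21−20)≡3=d; o(14)→3·(14−20)≡8=i; h(7)→3·(7−20)≡13=n; w(22)→3·(22−20)≡6=g (all mod 26).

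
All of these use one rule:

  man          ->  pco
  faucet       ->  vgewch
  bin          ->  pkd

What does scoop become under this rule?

rqqeu

Two steps: reverse the string, then apply a Caesar shift of +2.
Applying it to scoop: reverse → poocs; then shift: p+2=r, o+2=q, o+2=q, c+2=e, s+2=u.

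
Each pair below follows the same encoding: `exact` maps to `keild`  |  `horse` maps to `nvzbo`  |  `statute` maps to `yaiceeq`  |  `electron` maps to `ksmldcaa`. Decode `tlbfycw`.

network

Letter i (0-indexed) is shifted by i+6, so successive shifts are 6, 7, 8, ….
Decoding tlbfycw: t−6=n, l−7=e, b−8=t, f−9=w, y−10=o, c−11=r, w−12=k.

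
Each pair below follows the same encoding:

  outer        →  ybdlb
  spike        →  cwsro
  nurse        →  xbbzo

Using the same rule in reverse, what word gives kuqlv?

angel

Shifts by position in outer: pos 0: o→y (+10), pos 1: u→b (+7), pos 2: t→d (+10), pos 3: e→l (+7) — repeating every 2. A repeating key of period 2 is used — shifts +10, +7 over and over.
Undoing it on kuqlv: k−10=a, u−7=n, q−10=g, l−7=e, v−10=l.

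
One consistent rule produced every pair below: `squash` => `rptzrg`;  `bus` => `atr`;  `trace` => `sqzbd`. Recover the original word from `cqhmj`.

Compare letters: s→r is +25, q→p is +25, u→t is +25 — a constant shift. Each letter is shifted forward by 25 in the alphabet (a Caesar shift of +25).
Reversing it on cqhmj: c−25=d, q−25=r, h−25=i, m−25=n, j−25=k.

drink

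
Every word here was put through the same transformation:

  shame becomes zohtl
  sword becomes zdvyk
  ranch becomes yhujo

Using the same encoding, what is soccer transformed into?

Each letter is shifted forward by 7 in the alphabet (a Caesar shift of +7).
For soccer: s+7=z, o+7=v, c+7=j, c+7=j, e+7=l, r+7=y.

zvjjly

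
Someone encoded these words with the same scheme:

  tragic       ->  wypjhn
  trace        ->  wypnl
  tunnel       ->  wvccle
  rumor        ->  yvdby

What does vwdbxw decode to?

utmost

t(19)→w(22) and r(17)→y(24) fit y≡25x+15 (mod 26); the inverse of 25 mod 26 is 25. Treating letters as 0–25, the rule is x ↦ 25x + 15 (mod 26).
Decoding vwdbxw: v(21)→25·(21−15)≡20=u; w(22)→25·(22−15)≡19=t; d(3)→25·(3−15)≡12=m; b(1)→25·(1−15)≡14=o; x(23)→25·(23−15)≡18=s; w(22)→25·(22−15)≡19=t (all mod 26).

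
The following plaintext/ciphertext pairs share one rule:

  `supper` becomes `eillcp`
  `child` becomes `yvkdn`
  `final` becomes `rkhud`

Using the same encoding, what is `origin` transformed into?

wpkgkh

s(18)→e(4) and u(20)→i(8) fit y≡15x+20 (mod 26); the inverse of 15 mod 26 is 7. Each letter's alphabet position (a=0..z=25) is mapped through 15·x+20 mod 26 — an affine cipher.
Applying it to origin: o(14)→15·14+20≡22=w; r(17)→15·17+20≡15=p; i(8)→15·8+20≡10=k; g(6)→15·6+20≡6=g; i(8)→15·8+20≡10=k; n(13)→15·13+20≡7=h (all mod 26).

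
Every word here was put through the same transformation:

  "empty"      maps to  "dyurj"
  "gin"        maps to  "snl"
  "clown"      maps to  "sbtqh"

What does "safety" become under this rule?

Read the word backwards and shift each letter +5.
For safety: reverse → ytefas; then shift: y+5=d, t+5=y, e+5=j, f+5=k, a+5=f, s+5=x.

dyjkfx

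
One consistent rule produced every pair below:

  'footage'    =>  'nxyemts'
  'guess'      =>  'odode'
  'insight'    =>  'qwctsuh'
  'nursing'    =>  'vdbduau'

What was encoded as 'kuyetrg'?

clothes

The shift increases by 1 at each position, starting from +8: 8, 9, 10, ….
Undoing it on kuyetrg: k−8=c, u−9=l, y−10=o, e−11=t, t−12=h, r−13=e, g−14=s.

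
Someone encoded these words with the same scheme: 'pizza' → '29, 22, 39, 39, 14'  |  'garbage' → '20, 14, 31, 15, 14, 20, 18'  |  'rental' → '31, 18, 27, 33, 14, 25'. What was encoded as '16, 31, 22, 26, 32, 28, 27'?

crimson

The number is (letter's place in the alphabet, a=1) + 13.
Decoding 16, 31, 22, 26, 32, 28, 27: 16→(16−13)÷1=3=c, 31→(31−13)÷1=18=r, 22→(22−13)÷1=9=i, 26→(26−13)÷1=13=m, 32→(32−13)÷1=19=s, 28→(28−13)÷1=15=o, 27→(27−13)÷1=14=n.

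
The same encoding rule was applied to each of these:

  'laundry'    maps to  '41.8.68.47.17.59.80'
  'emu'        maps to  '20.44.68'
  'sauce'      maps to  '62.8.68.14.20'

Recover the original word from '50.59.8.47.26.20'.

l(#12)→41 and a(#1)→8: differences scale by 3, so n = 3·pos + 5. Each letter becomes 3×(its alphabet position, a=1..z=26) + 5.
Decoding 50.59.8.47.26.20: 50→(50−5)÷3=15=o, 59→(59−5)÷3=18=r, 8→(8−5)÷3=1=a, 47→(47−5)÷3=14=n, 26→(26−5)÷3=7=g, 20→(20−5)÷3=5=e.

orange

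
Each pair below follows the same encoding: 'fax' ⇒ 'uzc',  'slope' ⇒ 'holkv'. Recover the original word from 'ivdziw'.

Each pair mirrors across the alphabet (f↔u, a↔z, x↔c): positions sum to 25. Letters are reflected about the middle of the alphabet (position → 25−position): Atbash.
Reversing it on ivdziw: i↔r, v↔e, d↔w, z↔a, i↔r, w↔d.

reward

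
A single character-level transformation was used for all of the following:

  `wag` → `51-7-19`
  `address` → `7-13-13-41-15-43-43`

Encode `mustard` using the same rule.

31-47-43-45-7-41-13

The formula is n = 2×(alphabet index, a=1) + 5.
Applying it to mustard: m=13→31, u=21→47, s=19→43, t=20→45, a=1→7, r=18→41, d=4→13.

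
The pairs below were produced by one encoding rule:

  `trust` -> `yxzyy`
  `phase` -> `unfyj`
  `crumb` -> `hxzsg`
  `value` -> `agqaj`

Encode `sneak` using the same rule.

Shifts by position in trust: pos 0: t→y (+5), pos 1: r→x (+6), pos 2: u→z (+5), pos 3: s→y (+6) — repeating every 2. It's a Vigenère-style cipher with numeric key [5,6]: position i shifts by key[i mod 2].
For sneak: s+5=x, n+6=t, e+5=j, a+6=g, k+5=p.

xtjgp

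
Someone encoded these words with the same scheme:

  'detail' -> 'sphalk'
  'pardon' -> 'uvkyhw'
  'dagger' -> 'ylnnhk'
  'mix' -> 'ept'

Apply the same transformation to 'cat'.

ahj

The output letters match the input read backwards, each shifted +7: detail reversed is liated. The word is reversed, then every letter is shifted forward by 7.
On cat: reverse → tac; then shift: t+7=a, a+7=h, c+7=j.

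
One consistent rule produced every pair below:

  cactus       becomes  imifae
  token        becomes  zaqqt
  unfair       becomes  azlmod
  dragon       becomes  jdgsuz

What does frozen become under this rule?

ldulkz

Shifts by position in cactus: pos 0: c→i (+6), pos 1: a→m (+12), pos 2: c→i (+6), pos 3: t→f (+12) — repeating every 2. A repeating key of period 2 is used — shifts +6, +12 over and over.
For frozen: f+6=l, r+12=d, o+6=u, z+12=l, e+6=k, n+12=z.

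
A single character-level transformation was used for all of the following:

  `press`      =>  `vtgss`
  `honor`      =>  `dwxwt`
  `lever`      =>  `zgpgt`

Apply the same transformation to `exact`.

gnkir

p(15)→v(21) and r(17)→t(19) fit y≡25x+10 (mod 26); the inverse of 25 mod 26 is 25. Treating letters as 0–25, the rule is x ↦ 25x + 10 (mod 26).
On exact: e(4)→25·4+10≡6=g; x(23)→25·23+10≡13=n; a(0)→25·0+10≡10=k; c(2)→25·2+10≡8=i; t(19)→25·19+10≡17=r (all mod 26).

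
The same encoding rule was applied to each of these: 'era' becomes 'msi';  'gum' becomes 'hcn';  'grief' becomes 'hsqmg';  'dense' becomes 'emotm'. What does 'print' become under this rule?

qsqou

Vowels shift forward by 8 and consonants shift forward by 1.
On print: p(cons)+1=q, r(cons)+1=s, i(vowel)+8=q, n(cons)+1=o, t(cons)+1=u.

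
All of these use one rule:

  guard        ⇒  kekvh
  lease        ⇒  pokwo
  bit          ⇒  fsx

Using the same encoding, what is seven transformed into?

wozor

The shift depends on letter class: consonant g→k is +4, but vowel u→e is +10. Vowels shift forward by 10 and consonants shift forward by 4.
For seven: s(cons)+4=w, e(vowel)+10=o, v(cons)+4=z, e(vowel)+10=o, n(cons)+4=r.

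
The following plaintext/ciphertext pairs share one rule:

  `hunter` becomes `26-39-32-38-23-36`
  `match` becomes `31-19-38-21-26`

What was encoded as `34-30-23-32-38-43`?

The number is (letter's place in the alphabet, a=1) + 18.
Reversing it on 34-30-23-32-38-43: 34→(34−18)÷1=16=p, 30→(30−18)÷1=12=l, 23→(23−18)÷1=5=e, 32→(32−18)÷1=14=n, 38→(38−18)÷1=20=t, 43→(43−18)÷1=25=y.

plenty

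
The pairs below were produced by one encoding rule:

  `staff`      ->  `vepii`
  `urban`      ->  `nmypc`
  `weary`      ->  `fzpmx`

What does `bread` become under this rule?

s(18)→v(21) and t(19)→e(4) fit y≡9x+15 (mod 26); the inverse of 9 mod 26 is 3. This is an affine cipher: with a=0,…,z=25, each position x becomes (9x+15) mod 26.
Applying it to bread: b(1)→9·1+15≡24=y; r(17)→9·17+15≡12=m; e(4)→9·4+15≡25=z; a(0)→9·0+15≡15=p; d(3)→9·3+15≡16=q (all mod 26).

ymzpq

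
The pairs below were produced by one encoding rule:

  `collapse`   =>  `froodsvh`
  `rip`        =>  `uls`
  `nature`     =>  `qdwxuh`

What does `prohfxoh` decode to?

Compare letters: c→f is +3, o→r is +3, l→o is +3 — a constant shift. Each letter is shifted forward by 3 in the alphabet (a Caesar shift of +3).
Decoding prohfxoh: p−3=m, r−3=o, o−3=l, h−3=e, f−3=c, x−3=u, o−3=l, h−3=e.

molecule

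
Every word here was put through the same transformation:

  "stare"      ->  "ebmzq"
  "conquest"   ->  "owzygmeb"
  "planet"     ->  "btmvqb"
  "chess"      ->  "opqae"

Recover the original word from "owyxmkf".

It's a Vigenère-style cipher with numeric key [12,8]: position i shifts by key[i mod 2].
Reversing it on owyxmkf: o−12=c, w−8=o, y−12=m, x−8=p, m−12=a, k−8=c, f−12=t.

compact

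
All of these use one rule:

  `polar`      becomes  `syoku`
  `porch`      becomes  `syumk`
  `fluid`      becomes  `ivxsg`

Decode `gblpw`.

Shifts by position in polar: pos 0: p→s (+3), pos 1: o→y (+10), pos 2: l→o (+3), pos 3: a→k (+10) — repeating every 2. It's a Vigenère-style cipher with numeric key [3,10]: position i shifts by key[i mod 2].
Decoding gblpw: g−3=d, b−10=r, l−3=i, p−10=f, w−3=t.

drift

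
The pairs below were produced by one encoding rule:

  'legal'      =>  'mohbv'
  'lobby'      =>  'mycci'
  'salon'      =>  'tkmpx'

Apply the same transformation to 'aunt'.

Shifts by position in legal: pos 0: l→m (+1), pos 1: e→o (+10), pos 2: g→h (+1), pos 3: a→b (+1), pos 4: l→v (+10) — repeating every 3. It's a Vigenère-style cipher with numeric key [1,10,1]: position i shifts by key[i mod 3].
Applying it to aunt: a+1=b, u+10=e, n+1=o, t+1=u.

beou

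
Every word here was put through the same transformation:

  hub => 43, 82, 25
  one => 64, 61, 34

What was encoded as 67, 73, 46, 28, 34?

price

h(#8)→43 and u(#21)→82: differences scale by 3, so n = 3·pos + 19. The formula is n = 3×(alphabet index, a=1) + 19.
Reversing it on 67, 73, 46, 28, 34: 67→(67−19)÷3=16=p, 73→(73−19)÷3=18=r, 46→(46−19)÷3=9=i, 28→(28−19)÷3=3=c, 34→(34−19)÷3=5=e.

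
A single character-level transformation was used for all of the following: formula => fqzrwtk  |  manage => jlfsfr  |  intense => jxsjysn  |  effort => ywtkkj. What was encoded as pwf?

The output letters match the input read backwards, each shifted +5: formula reversed is alumrof. Read the word backwards and shift each letter +5.
Decoding pwf: shift back: p−5=k, w−5=r, f−5=a → kra; then reverse → ark.

ark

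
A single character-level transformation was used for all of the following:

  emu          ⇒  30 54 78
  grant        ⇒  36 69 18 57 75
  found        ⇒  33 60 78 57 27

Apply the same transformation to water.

e(#5)→30 and m(#13)→54: differences scale by 3, so n = 3·pos + 15. With a=1..z=26, the number is 3·pos + 15.
On water: w=23→84, a=1→18, t=20→75, e=5→30, r=18→69.

84 18 75 30 69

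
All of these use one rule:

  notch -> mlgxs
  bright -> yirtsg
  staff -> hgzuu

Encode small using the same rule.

Each pair mirrors across the alphabet (n↔m, o↔l, t↔g): positions sum to 25. This is the alphabet-reversal cipher (Atbash): a becomes z, b becomes y, etc.
On small: s↔h, m↔n, a↔z, l↔o, l↔o.

hnzoo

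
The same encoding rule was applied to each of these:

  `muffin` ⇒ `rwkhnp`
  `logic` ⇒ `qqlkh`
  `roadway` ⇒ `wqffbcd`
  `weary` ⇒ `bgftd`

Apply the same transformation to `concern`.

Shifts by position in muffin: pos 0: m→r (+5), pos 1: u→w (+2), pos 2: f→k (+5), pos 3: f→h (+2) — repeating every 2. A repeating key of period 2 is used — shifts +5, +2 over and over.
On concern: c+5=h, o+2=q, n+5=s, c+2=e, e+5=j, r+2=t, n+5=s.

hqsejts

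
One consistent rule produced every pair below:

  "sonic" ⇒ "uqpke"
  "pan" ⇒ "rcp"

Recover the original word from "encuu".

class

Compare letters: s→u is +2, o→q is +2, n→p is +2 — a constant shift. Every letter moves 2 places later in the alphabet, wrapping around z→a.
Reversing it on encuu: e−2=c, n−2=l, c−2=a, u−2=s, u−2=s.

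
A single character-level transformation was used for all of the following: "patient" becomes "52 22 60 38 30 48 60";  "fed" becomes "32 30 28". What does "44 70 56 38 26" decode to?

p(#16)→52 and a(#1)→22: differences scale by 2, so n = 2·pos + 20. With a=1..z=26, the number is 2·pos + 20.
Decoding 44 70 56 38 26: 44→(44−20)÷2=12=l, 70→(70−20)÷2=25=y, 56→(56−20)÷2=18=r, 38→(38−20)÷2=9=i, 26→(26−20)÷2=3=c.

lyric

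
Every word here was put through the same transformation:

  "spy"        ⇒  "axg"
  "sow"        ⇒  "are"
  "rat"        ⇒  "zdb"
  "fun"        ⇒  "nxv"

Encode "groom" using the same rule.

The shift depends on letter class: consonant s→a is +8, but vowel o→r is +3. Two shifts are in play — +3 for a/e/i/o/u, +8 for every other letter.
Applying it to groom: g(cons)+8=o, r(cons)+8=z, o(vowel)+3=r, o(vowel)+3=r, m(cons)+8=u.

ozrru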